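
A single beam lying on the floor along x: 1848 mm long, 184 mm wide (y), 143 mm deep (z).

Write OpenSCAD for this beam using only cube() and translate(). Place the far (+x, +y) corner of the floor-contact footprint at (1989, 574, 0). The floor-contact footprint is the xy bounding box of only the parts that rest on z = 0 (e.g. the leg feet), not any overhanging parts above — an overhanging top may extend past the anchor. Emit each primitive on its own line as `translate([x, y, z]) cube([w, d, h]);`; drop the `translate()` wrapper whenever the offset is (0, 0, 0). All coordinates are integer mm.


translate([141, 390, 0]) cube([1848, 184, 143]);


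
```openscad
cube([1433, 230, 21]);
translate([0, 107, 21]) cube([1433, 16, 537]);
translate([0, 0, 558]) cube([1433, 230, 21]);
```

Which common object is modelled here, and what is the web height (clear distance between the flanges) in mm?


An I-beam. The web height is 537 mm.

Two wide flanges with a thin centred web — an I-beam. Overall 579 mm minus two 21 mm flanges gives a web of 579 − 2·21 = 537 mm.


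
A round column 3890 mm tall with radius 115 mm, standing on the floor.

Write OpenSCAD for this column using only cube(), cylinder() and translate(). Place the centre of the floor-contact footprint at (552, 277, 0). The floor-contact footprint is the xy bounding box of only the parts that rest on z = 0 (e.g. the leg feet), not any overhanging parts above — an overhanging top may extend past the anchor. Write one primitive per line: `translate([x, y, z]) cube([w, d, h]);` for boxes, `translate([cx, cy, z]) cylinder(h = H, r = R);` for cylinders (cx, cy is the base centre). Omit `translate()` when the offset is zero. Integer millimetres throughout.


translate([552, 277, 0]) cylinder(h = 3890, r = 115);


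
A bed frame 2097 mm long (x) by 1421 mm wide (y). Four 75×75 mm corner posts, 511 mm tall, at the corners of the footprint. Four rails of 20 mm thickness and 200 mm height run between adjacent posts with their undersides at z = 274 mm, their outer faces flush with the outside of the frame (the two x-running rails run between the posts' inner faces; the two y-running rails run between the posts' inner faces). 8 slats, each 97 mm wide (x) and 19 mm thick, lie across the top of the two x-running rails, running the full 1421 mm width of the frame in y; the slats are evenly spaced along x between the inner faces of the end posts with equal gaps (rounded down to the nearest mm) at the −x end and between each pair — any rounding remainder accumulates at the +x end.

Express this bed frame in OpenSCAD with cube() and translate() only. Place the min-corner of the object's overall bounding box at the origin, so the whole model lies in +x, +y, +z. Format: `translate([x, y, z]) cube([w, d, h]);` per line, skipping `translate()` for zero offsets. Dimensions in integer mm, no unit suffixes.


cube([75, 75, 511]);
translate([0, 1346, 0]) cube([75, 75, 511]);
translate([2022, 0, 0]) cube([75, 75, 511]);
translate([2022, 1346, 0]) cube([75, 75, 511]);
translate([75, 0, 274]) cube([1947, 20, 200]);
translate([75, 1401, 274]) cube([1947, 20, 200]);
translate([0, 75, 274]) cube([20, 1271, 200]);
translate([2077, 75, 274]) cube([20, 1271, 200]);
translate([205, 0, 474]) cube([97, 1421, 19]);
translate([432, 0, 474]) cube([97, 1421, 19]);
translate([659, 0, 474]) cube([97, 1421, 19]);
translate([886, 0, 474]) cube([97, 1421, 19]);
translate([1113, 0, 474]) cube([97, 1421, 19]);
translate([1340, 0, 474]) cube([97, 1421, 19]);
translate([1567, 0, 474]) cube([97, 1421, 19]);
translate([1794, 0, 474]) cube([97, 1421, 19]);


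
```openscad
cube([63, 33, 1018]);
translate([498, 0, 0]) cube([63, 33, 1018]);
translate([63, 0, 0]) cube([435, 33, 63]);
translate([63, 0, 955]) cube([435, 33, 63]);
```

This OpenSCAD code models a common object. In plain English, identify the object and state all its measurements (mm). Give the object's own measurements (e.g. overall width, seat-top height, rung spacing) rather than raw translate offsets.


A rectangular picture frame lying in the x–z plane (depth along y). The opening is 435 mm wide (x) by 892 mm tall (z), surrounded by a border 63 mm wide on all four sides. The frame is 33 mm deep and is made of two full-height vertical stiles with two horizontal rails fitted between them.


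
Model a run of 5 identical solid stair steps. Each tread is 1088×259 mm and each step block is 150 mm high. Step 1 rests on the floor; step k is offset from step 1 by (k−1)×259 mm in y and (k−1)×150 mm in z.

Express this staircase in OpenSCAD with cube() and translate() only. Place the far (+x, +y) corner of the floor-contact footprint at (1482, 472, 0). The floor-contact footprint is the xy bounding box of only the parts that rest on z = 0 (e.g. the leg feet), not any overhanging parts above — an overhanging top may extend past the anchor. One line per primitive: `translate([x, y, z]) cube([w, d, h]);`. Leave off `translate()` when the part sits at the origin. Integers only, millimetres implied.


translate([394, 213, 0]) cube([1088, 259, 150]);
translate([394, 472, 150]) cube([1088, 259, 150]);
translate([394, 731, 300]) cube([1088, 259, 150]);
translate([394, 990, 450]) cube([1088, 259, 150]);
translate([394, 1249, 600]) cube([1088, 259, 150]);


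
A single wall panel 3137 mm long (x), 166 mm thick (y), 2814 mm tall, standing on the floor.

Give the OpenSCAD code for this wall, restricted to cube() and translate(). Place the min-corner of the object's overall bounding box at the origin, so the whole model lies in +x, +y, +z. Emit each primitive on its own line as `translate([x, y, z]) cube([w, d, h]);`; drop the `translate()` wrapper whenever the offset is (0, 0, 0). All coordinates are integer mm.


cube([3137, 166, 2814]);


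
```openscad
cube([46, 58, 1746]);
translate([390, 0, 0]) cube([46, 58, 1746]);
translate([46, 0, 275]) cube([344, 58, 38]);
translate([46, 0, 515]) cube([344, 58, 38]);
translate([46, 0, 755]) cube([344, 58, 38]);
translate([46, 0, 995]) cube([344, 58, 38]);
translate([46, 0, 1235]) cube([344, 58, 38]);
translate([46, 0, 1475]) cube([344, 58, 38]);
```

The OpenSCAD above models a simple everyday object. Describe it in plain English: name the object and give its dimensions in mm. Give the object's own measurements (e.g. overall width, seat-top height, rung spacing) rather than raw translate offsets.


A straight ladder. Two 46×58 mm vertical rails, 1746 mm tall, stand 436 mm apart (outside-to-outside) with their front faces coplanar on the −y side. 6 rungs, each 58 mm deep and 38 mm tall, span between the inner faces of the rails, front faces flush with the rails. The lowest rung's underside is at z = 275 mm and rungs are spaced 240 mm apart (underside to underside).


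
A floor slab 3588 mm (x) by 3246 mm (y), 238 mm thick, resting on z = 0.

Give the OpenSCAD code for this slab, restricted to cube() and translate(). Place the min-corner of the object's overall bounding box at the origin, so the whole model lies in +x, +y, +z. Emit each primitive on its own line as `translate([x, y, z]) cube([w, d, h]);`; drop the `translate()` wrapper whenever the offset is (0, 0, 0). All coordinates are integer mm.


cube([3588, 3246, 238]);


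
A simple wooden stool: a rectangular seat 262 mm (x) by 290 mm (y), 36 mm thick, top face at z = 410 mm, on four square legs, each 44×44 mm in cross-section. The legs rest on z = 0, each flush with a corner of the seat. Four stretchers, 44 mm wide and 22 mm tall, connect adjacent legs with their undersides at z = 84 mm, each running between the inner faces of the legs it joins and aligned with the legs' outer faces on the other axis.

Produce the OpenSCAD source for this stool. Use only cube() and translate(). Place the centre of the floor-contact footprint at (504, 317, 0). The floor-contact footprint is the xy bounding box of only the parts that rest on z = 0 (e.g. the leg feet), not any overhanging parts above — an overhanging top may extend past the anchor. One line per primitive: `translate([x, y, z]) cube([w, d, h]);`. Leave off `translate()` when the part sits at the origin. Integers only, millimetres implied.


translate([373, 172, 374]) cube([262, 290, 36]);
translate([373, 172, 0]) cube([44, 44, 374]);
translate([591, 172, 0]) cube([44, 44, 374]);
translate([373, 418, 0]) cube([44, 44, 374]);
translate([591, 418, 0]) cube([44, 44, 374]);
translate([417, 172, 84]) cube([174, 44, 22]);
translate([417, 418, 84]) cube([174, 44, 22]);
translate([373, 216, 84]) cube([44, 202, 22]);
translate([591, 216, 84]) cube([44, 202, 22]);


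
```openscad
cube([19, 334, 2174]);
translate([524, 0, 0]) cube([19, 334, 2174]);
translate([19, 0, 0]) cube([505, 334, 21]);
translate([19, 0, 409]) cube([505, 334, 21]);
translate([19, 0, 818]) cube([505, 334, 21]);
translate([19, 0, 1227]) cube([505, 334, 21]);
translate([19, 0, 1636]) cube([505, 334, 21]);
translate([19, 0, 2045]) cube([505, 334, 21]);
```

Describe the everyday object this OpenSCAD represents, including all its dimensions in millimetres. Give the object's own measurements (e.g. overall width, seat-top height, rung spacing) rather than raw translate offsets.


An open bookshelf. Two side panels, each 19 mm thick, 334 mm deep and 2174 mm tall, stand 543 mm apart (outside-to-outside). Between them sit 6 shelves, each 21 mm thick and 334 mm deep, spanning the full gap between the sides. The bottom shelf rests on the floor (its underside at z = 0) and the clear gap between one shelf's top and the next shelf's underside is 388 mm.


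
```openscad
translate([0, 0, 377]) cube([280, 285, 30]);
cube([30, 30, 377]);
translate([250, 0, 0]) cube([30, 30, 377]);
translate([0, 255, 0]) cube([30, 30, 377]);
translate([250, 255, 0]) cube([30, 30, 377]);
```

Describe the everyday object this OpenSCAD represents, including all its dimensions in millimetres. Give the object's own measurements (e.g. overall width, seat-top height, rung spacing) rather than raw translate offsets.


A simple wooden stool: a rectangular seat 280 mm (x) by 285 mm (y), 30 mm thick, top face at z = 407 mm, on four square legs, each 30×30 mm in cross-section. The legs rest on z = 0, each flush with a corner of the seat.


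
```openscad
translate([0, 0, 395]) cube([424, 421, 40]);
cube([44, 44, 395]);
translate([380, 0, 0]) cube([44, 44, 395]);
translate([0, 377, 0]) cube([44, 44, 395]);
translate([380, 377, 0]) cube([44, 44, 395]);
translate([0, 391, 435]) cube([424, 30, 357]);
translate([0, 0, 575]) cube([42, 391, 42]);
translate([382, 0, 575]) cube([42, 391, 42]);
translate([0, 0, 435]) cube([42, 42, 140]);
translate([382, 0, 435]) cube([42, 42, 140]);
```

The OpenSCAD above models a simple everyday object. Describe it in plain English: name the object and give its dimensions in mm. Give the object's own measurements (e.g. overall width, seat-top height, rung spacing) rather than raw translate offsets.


A chair. The seat is a 424×421×40 mm slab with its top at z = 435 mm, on four 44×44 mm corner legs (flush with the seat edges, standing on z = 0). A flat backrest 30 mm thick, 357 mm tall, spans the full seat width and rises from the seat top along its +y edge, rear face flush with the rear of the seat. Two armrests of 42×42 mm section run along each side from the seat's front edge to the front of the backrest, top faces 182 mm above the seat top and outer faces flush with the seat's x-edges; a 42×42 mm post under the front of each armrest stands on the seat at the front corner.


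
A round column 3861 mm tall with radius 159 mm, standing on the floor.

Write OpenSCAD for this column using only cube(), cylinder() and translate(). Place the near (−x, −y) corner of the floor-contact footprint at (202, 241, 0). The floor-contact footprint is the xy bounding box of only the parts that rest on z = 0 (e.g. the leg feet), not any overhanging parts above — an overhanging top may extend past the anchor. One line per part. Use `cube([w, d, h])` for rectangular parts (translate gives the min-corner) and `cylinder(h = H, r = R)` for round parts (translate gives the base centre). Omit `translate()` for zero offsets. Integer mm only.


translate([361, 400, 0]) cylinder(h = 3861, r = 159);


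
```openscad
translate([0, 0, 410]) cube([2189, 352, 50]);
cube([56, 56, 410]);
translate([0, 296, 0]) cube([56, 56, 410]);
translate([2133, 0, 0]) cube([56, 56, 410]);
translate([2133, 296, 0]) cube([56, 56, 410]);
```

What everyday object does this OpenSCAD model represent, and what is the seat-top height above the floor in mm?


A bench. The seat-top height is 460 mm.

A long slab on four corner posts — a bench. The slab sits at z = 410 with thickness 50, so the top is 410 + 50 = 460 mm.


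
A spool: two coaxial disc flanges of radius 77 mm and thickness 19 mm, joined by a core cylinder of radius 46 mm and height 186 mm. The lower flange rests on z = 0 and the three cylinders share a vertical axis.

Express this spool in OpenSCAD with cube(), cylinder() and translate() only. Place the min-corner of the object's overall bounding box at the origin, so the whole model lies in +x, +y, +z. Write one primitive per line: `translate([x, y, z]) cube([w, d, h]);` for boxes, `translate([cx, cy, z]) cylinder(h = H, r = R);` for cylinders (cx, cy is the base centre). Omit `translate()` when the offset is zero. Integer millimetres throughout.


translate([77, 77, 0]) cylinder(h = 19, r = 77);
translate([77, 77, 19]) cylinder(h = 186, r = 46);
translate([77, 77, 205]) cylinder(h = 19, r = 77);


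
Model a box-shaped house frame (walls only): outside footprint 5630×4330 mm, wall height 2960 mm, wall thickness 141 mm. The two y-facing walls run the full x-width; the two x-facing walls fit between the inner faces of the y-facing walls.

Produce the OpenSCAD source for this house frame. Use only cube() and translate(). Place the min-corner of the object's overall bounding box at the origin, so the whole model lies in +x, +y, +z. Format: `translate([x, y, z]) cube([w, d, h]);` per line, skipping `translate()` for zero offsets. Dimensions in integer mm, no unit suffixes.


cube([5630, 141, 2960]);
translate([0, 4189, 0]) cube([5630, 141, 2960]);
translate([0, 141, 0]) cube([141, 4048, 2960]);
translate([5489, 141, 0]) cube([141, 4048, 2960]);


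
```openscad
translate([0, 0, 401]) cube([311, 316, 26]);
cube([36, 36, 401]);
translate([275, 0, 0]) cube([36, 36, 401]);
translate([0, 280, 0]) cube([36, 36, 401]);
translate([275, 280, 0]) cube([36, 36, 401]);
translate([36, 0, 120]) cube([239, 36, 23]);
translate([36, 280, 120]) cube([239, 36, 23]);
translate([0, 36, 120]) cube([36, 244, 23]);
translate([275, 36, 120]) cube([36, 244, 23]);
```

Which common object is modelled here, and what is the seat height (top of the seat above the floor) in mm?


A stool. The seat height is 427 mm.

A 311×316×26 slab at z = 401 on four corner posts — a stool. The seat top is 401 + 26 = 427 mm.


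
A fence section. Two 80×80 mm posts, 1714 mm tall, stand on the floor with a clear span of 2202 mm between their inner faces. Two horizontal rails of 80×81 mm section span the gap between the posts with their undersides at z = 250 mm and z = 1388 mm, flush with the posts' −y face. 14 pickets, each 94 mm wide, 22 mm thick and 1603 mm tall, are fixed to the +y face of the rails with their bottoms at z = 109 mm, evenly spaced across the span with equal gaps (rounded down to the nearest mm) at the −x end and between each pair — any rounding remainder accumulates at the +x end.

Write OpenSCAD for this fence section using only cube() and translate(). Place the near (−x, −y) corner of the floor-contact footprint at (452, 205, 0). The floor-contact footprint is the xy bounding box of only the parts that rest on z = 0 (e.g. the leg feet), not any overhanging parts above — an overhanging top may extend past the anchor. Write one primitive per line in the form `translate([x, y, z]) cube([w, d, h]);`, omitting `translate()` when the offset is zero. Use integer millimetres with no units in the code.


translate([452, 205, 0]) cube([80, 80, 1714]);
translate([2734, 205, 0]) cube([80, 80, 1714]);
translate([532, 205, 250]) cube([2202, 80, 81]);
translate([532, 205, 1388]) cube([2202, 80, 81]);
translate([591, 285, 109]) cube([94, 22, 1603]);
translate([744, 285, 109]) cube([94, 22, 1603]);
translate([897, 285, 109]) cube([94, 22, 1603]);
translate([1050, 285, 109]) cube([94, 22, 1603]);
translate([1203, 285, 109]) cube([94, 22, 1603]);
translate([1356, 285, 109]) cube([94, 22, 1603]);
translate([1509, 285, 109]) cube([94, 22, 1603]);
translate([1662, 285, 109]) cube([94, 22, 1603]);
translate([1815, 285, 109]) cube([94, 22, 1603]);
translate([1968, 285, 109]) cube([94, 22, 1603]);
translate([2121, 285, 109]) cube([94, 22, 1603]);
translate([2274, 285, 109]) cube([94, 22, 1603]);
translate([2427, 285, 109]) cube([94, 22, 1603]);
translate([2580, 285, 109]) cube([94, 22, 1603]);


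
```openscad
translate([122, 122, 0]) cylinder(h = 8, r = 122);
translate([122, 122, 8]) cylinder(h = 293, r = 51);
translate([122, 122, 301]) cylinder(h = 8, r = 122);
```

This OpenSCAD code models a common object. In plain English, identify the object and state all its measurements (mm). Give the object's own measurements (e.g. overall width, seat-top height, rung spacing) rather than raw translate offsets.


A spool: two coaxial disc flanges of radius 122 mm and thickness 8 mm, joined by a core cylinder of radius 51 mm and height 293 mm. The lower flange rests on z = 0 and the three cylinders share a vertical axis.


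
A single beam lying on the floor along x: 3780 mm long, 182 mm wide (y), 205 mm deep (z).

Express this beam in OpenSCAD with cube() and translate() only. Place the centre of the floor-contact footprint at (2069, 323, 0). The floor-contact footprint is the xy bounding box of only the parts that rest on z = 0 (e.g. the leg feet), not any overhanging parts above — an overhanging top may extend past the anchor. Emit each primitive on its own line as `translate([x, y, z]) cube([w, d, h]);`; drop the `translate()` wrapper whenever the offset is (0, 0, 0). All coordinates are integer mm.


translate([179, 232, 0]) cube([3780, 182, 205]);


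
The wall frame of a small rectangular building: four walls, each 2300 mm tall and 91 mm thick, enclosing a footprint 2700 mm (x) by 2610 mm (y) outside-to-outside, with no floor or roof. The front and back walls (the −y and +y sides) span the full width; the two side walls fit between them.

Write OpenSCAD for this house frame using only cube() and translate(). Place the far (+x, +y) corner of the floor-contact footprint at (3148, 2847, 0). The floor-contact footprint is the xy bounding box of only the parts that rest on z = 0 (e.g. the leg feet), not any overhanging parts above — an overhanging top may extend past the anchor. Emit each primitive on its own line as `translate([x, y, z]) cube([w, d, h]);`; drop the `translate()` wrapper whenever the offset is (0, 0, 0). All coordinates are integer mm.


translate([448, 237, 0]) cube([2700, 91, 2300]);
translate([448, 2756, 0]) cube([2700, 91, 2300]);
translate([448, 328, 0]) cube([91, 2428, 2300]);
translate([3057, 328, 0]) cube([91, 2428, 2300]);


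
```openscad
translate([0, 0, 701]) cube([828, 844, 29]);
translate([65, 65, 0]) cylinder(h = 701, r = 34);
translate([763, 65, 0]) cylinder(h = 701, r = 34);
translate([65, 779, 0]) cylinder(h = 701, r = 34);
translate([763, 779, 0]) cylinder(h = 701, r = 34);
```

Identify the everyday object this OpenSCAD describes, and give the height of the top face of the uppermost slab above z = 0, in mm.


A table. The table height is 730 mm.

A 828×844×29 slab sits at z = 701 on four Ø68 mm round legs — a table. The top surface is at 701 + 29 = 730 mm.


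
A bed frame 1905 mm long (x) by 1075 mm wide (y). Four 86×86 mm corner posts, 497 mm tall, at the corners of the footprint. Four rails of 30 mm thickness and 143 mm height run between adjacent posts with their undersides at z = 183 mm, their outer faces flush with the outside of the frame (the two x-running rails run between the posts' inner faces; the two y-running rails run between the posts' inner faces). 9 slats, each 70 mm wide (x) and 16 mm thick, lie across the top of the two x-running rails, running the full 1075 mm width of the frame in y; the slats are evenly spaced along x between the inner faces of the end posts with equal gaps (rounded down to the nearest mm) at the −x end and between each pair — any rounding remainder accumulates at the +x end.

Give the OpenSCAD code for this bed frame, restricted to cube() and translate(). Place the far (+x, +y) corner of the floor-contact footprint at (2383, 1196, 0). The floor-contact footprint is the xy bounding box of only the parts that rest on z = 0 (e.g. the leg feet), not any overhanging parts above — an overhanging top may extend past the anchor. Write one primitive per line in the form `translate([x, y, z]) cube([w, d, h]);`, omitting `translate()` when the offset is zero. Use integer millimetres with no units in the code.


translate([478, 121, 0]) cube([86, 86, 497]);
translate([478, 1110, 0]) cube([86, 86, 497]);
translate([2297, 121, 0]) cube([86, 86, 497]);
translate([2297, 1110, 0]) cube([86, 86, 497]);
translate([564, 121, 183]) cube([1733, 30, 143]);
translate([564, 1166, 183]) cube([1733, 30, 143]);
translate([478, 207, 183]) cube([30, 903, 143]);
translate([2353, 207, 183]) cube([30, 903, 143]);
translate([674, 121, 326]) cube([70, 1075, 16]);
translate([854, 121, 326]) cube([70, 1075, 16]);
translate([1034, 121, 326]) cube([70, 1075, 16]);
translate([1214, 121, 326]) cube([70, 1075, 16]);
translate([1394, 121, 326]) cube([70, 1075, 16]);
translate([1574, 121, 326]) cube([70, 1075, 16]);
translate([1754, 121, 326]) cube([70, 1075, 16]);
translate([1934, 121, 326]) cube([70, 1075, 16]);
translate([2114, 121, 326]) cube([70, 1075, 16]);


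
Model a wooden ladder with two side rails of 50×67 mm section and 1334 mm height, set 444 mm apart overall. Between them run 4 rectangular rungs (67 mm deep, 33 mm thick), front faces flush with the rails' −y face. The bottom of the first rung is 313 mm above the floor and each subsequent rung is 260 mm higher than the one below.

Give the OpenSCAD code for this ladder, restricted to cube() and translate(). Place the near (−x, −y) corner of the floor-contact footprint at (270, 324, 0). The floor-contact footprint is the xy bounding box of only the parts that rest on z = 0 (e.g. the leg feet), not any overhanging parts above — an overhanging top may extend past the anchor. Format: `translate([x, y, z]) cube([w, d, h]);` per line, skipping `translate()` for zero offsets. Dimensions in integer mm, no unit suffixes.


translate([270, 324, 0]) cube([50, 67, 1334]);
translate([664, 324, 0]) cube([50, 67, 1334]);
translate([320, 324, 313]) cube([344, 67, 33]);
translate([320, 324, 573]) cube([344, 67, 33]);
translate([320, 324, 833]) cube([344, 67, 33]);
translate([320, 324, 1093]) cube([344, 67, 33]);


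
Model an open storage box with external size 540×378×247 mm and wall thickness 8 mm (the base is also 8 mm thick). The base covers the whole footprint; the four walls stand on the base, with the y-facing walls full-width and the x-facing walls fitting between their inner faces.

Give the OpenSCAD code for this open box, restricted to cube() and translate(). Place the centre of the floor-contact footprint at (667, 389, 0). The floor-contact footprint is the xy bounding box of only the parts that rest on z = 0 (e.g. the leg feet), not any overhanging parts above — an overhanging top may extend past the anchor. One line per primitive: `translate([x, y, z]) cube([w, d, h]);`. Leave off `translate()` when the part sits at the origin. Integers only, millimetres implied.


translate([397, 200, 0]) cube([540, 378, 8]);
translate([397, 200, 8]) cube([540, 8, 239]);
translate([397, 570, 8]) cube([540, 8, 239]);
translate([397, 208, 8]) cube([8, 362, 239]);
translate([929, 208, 8]) cube([8, 362, 239]);


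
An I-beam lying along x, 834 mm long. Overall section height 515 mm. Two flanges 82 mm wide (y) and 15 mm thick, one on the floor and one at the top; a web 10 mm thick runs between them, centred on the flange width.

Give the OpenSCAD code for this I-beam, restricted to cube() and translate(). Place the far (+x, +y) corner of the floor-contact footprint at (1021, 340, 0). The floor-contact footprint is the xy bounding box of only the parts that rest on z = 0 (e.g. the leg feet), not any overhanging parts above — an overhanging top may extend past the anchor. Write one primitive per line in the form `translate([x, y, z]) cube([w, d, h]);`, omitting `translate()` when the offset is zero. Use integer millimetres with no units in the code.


translate([187, 258, 0]) cube([834, 82, 15]);
translate([187, 294, 15]) cube([834, 10, 485]);
translate([187, 258, 500]) cube([834, 82, 15]);


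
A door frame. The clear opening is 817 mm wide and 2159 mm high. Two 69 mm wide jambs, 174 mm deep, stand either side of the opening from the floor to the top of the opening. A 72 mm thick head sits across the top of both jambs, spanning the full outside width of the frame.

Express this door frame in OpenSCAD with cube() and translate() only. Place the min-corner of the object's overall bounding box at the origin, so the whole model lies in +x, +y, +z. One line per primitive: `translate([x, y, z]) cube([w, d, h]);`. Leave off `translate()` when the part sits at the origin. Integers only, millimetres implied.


cube([69, 174, 2159]);
translate([886, 0, 0]) cube([69, 174, 2159]);
translate([0, 0, 2159]) cube([955, 174, 72]);


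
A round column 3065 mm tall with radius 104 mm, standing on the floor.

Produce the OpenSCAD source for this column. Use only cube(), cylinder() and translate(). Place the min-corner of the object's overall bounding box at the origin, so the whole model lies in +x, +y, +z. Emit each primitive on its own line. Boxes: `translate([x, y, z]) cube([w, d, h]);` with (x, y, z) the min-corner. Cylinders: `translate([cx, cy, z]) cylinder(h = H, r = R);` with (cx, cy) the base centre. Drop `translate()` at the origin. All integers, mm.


translate([104, 104, 0]) cylinder(h = 3065, r = 104);


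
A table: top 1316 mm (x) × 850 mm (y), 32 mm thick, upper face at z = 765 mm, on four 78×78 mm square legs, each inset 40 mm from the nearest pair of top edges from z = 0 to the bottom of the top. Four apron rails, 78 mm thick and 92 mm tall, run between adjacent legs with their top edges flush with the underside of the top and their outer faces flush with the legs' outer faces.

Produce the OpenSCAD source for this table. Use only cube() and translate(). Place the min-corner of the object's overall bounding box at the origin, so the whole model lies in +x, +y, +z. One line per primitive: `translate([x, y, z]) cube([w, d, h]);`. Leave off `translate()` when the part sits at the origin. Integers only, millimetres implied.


// leg_h = 765 - 32 = 733
// apron z = 733 - 92 = 641
translate([0, 0, 733]) cube([1316, 850, 32]);
translate([40, 40, 0]) cube([78, 78, 733]);
translate([1198, 40, 0]) cube([78, 78, 733]);
translate([40, 732, 0]) cube([78, 78, 733]);
translate([1198, 732, 0]) cube([78, 78, 733]);
translate([118, 40, 641]) cube([1080, 78, 92]);
translate([118, 732, 641]) cube([1080, 78, 92]);
translate([40, 118, 641]) cube([78, 614, 92]);
translate([1198, 118, 641]) cube([78, 614, 92]);


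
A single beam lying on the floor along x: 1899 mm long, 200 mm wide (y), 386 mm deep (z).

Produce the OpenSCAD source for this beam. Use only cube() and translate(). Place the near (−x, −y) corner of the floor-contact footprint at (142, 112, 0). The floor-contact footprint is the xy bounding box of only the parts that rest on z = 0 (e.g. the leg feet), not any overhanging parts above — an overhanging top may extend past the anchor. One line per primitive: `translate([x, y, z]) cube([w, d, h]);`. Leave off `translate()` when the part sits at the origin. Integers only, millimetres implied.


translate([142, 112, 0]) cube([1899, 200, 386]);


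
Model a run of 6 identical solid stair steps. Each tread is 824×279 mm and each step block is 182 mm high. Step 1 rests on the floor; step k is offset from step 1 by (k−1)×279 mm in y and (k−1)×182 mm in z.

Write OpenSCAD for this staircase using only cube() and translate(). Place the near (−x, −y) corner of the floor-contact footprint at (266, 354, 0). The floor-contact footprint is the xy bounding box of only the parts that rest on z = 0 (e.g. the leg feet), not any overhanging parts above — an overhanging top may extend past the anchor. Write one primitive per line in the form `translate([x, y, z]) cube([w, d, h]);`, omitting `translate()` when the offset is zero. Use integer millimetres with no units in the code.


translate([266, 354, 0]) cube([824, 279, 182]);
translate([266, 633, 182]) cube([824, 279, 182]);
translate([266, 912, 364]) cube([824, 279, 182]);
translate([266, 1191, 546]) cube([824, 279, 182]);
translate([266, 1470, 728]) cube([824, 279, 182]);
translate([266, 1749, 910]) cube([824, 279, 182]);


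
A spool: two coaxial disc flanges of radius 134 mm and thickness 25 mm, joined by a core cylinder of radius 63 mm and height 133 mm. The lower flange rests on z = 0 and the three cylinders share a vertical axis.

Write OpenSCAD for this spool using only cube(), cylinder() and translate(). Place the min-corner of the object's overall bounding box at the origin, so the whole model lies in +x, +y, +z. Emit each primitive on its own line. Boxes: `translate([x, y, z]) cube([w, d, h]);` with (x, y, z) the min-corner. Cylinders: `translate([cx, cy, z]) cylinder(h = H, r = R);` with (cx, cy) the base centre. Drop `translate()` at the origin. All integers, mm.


translate([134, 134, 0]) cylinder(h = 25, r = 134);
translate([134, 134, 25]) cylinder(h = 133, r = 63);
translate([134, 134, 158]) cylinder(h = 25, r = 134);


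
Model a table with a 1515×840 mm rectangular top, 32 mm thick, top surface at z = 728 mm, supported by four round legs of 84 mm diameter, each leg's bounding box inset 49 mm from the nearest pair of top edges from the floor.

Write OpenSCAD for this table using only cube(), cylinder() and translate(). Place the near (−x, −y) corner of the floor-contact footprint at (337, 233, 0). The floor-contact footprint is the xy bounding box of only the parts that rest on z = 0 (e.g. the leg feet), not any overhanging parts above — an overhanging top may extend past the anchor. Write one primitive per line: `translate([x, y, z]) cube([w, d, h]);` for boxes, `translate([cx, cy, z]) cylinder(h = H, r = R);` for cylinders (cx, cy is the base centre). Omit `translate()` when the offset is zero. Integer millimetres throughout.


translate([288, 184, 696]) cube([1515, 840, 32]);
translate([379, 275, 0]) cylinder(h = 696, r = 42);
translate([1712, 275, 0]) cylinder(h = 696, r = 42);
translate([379, 933, 0]) cylinder(h = 696, r = 42);
translate([1712, 933, 0]) cylinder(h = 696, r = 42);


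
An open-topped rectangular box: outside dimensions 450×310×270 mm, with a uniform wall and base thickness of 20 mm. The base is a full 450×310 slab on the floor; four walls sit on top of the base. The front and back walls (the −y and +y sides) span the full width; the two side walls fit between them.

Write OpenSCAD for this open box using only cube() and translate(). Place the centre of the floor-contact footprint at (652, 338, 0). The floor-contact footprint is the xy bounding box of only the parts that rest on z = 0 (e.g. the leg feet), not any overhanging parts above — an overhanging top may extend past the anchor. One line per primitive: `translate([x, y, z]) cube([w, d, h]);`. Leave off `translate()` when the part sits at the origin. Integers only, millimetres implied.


translate([427, 183, 0]) cube([450, 310, 20]);
translate([427, 183, 20]) cube([450, 20, 250]);
translate([427, 473, 20]) cube([450, 20, 250]);
translate([427, 203, 20]) cube([20, 270, 250]);
translate([857, 203, 20]) cube([20, 270, 250]);


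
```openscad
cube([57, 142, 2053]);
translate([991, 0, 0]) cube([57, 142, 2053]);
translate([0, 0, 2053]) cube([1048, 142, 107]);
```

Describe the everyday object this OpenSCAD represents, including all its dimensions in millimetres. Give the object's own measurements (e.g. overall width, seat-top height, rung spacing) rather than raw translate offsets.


A door frame. The clear opening is 934 mm wide and 2053 mm high. Two 57 mm wide jambs, 142 mm deep, stand either side of the opening from the floor to the top of the opening. A 107 mm thick head sits across the top of both jambs, spanning the full outside width of the frame.


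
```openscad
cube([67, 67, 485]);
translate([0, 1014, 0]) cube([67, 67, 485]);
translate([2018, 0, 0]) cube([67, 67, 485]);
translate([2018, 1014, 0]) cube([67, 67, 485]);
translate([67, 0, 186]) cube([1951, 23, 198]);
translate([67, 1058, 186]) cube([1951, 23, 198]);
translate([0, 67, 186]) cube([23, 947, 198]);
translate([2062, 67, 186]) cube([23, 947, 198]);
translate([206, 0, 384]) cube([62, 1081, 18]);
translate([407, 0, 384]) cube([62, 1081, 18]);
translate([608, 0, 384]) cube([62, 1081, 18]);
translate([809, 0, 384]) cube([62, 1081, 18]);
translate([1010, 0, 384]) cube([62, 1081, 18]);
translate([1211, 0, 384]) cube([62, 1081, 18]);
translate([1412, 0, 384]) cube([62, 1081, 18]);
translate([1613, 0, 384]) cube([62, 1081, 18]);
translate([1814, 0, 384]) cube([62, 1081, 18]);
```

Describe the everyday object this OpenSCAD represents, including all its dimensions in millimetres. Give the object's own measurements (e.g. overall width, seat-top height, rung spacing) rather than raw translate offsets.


A bed frame 2085 mm long (x) by 1081 mm wide (y). Four 67×67 mm corner posts, 485 mm tall, at the corners of the footprint. Four rails of 23 mm thickness and 198 mm height run between adjacent posts with their undersides at z = 186 mm, their outer faces flush with the outside of the frame (the two x-running rails run between the posts' inner faces; the two y-running rails run between the posts' inner faces). 9 slats, each 62 mm wide (x) and 18 mm thick, lie across the top of the two x-running rails, running the full 1081 mm width of the frame in y; along x they sit between the end posts with a 139 mm gap after the −x posts and between neighbouring slats, leaving 142 mm before the +x posts.


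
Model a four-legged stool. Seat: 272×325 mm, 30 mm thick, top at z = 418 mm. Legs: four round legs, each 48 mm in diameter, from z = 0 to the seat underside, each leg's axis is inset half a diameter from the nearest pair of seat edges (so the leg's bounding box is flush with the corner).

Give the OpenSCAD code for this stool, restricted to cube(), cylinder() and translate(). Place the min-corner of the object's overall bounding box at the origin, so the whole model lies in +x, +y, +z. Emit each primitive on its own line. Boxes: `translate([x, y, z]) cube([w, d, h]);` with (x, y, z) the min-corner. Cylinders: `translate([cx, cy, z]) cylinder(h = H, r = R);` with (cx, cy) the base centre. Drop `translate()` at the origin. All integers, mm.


translate([0, 0, 388]) cube([272, 325, 30]);
translate([24, 24, 0]) cylinder(h = 388, r = 24);
translate([248, 24, 0]) cylinder(h = 388, r = 24);
translate([24, 301, 0]) cylinder(h = 388, r = 24);
translate([248, 301, 0]) cylinder(h = 388, r = 24);


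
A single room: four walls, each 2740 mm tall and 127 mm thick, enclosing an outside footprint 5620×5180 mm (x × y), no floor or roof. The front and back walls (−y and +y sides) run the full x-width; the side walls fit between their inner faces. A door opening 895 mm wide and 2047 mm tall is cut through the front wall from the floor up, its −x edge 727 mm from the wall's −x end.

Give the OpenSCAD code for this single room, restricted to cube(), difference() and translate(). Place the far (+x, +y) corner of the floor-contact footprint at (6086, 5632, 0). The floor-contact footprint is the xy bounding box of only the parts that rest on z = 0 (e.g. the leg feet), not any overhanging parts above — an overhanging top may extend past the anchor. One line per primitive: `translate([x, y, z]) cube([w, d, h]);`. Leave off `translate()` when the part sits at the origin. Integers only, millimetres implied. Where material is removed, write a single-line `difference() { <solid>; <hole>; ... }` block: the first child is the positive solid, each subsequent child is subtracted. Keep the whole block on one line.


difference() { translate([466, 452, 0]) cube([5620, 127, 2740]); translate([1193, 452, 0]) cube([895, 127, 2047]); }
translate([466, 5505, 0]) cube([5620, 127, 2740]);
translate([466, 579, 0]) cube([127, 4926, 2740]);
translate([5959, 579, 0]) cube([127, 4926, 2740]);


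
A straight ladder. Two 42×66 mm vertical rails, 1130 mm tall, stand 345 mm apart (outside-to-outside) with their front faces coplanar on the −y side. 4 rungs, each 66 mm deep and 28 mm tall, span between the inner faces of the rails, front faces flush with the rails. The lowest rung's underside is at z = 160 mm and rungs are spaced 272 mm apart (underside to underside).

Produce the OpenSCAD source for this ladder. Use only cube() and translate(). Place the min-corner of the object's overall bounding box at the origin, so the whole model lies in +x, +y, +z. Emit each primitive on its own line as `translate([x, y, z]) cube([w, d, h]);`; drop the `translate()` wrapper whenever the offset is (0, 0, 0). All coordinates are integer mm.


cube([42, 66, 1130]);
translate([303, 0, 0]) cube([42, 66, 1130]);
translate([42, 0, 160]) cube([261, 66, 28]);
translate([42, 0, 432]) cube([261, 66, 28]);
translate([42, 0, 704]) cube([261, 66, 28]);
translate([42, 0, 976]) cube([261, 66, 28]);


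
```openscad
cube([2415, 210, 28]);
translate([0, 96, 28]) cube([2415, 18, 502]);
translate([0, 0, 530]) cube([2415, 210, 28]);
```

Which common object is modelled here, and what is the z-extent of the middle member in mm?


An I-beam. The web height is 502 mm.

Two wide flanges with a thin centred web — an I-beam. Overall 558 mm minus two 28 mm flanges gives a web of 558 − 2·28 = 502 mm.


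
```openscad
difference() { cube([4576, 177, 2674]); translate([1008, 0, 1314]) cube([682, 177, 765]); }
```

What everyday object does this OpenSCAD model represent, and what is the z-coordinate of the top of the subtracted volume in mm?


A wall with a window opening. The window head height is 2079 mm.

A wall with a rectangular opening subtracted — a window. Sill at z = 1314, opening 765 mm tall, so the head is at 1314 + 765 = 2079 mm.


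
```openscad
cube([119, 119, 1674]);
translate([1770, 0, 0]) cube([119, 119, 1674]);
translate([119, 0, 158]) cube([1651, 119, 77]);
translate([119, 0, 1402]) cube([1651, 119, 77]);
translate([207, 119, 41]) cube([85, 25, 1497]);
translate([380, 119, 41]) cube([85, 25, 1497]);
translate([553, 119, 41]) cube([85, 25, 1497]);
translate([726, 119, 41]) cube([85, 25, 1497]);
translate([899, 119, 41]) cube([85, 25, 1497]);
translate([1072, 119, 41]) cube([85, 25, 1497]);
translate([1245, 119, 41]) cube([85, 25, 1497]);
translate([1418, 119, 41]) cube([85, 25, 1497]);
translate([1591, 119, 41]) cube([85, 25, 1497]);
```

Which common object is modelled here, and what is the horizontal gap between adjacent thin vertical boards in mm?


A fence section. The picket gap is 88 mm.

Two posts, two rails, 9 pickets — a fence section. Span 1651 mm holds 9 pickets of 85 mm with 10 equal gaps: ⌊(1651 − 9·85) / 10⌋ = 88 mm.


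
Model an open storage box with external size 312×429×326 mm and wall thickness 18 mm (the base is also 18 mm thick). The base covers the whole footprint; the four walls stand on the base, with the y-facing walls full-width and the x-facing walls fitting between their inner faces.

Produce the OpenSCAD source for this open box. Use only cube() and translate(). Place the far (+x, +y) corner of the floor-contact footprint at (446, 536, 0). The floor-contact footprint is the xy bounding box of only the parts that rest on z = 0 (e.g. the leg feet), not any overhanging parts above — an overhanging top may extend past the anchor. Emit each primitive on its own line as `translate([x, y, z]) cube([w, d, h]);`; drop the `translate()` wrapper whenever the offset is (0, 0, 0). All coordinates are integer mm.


translate([134, 107, 0]) cube([312, 429, 18]);
translate([134, 107, 18]) cube([312, 18, 308]);
translate([134, 518, 18]) cube([312, 18, 308]);
translate([134, 125, 18]) cube([18, 393, 308]);
translate([428, 125, 18]) cube([18, 393, 308]);
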